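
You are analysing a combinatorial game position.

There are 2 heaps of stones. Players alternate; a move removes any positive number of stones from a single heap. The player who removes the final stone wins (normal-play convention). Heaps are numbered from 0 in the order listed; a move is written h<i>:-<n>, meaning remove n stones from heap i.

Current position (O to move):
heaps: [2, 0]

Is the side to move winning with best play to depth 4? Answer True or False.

ply 1, O at (2,0) | h0:-1=-1→(1,0); h0:-2=+1→(0,0)*
ply 2: (0,0) is terminal -1 (X); from (2,0) depth 4

O winning at [(2,0)]: True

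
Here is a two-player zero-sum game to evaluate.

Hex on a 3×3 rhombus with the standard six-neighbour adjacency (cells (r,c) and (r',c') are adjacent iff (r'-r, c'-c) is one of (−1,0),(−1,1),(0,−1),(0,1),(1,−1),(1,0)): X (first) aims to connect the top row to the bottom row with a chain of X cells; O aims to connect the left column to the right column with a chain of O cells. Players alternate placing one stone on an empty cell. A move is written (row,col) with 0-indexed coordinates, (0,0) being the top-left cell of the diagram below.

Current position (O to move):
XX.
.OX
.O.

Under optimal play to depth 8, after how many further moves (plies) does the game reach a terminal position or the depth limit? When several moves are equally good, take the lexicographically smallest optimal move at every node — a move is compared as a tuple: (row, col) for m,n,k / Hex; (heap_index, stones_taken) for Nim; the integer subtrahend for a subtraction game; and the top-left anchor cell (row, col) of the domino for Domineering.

ply 1, O at XX./.OX/.O. | (0,2)=+1→XXO/.OX/.O.*; (1,0)=+1→XX./OOX/.O.; (2,0)=+1→XX./.OX/OO.; (2,2)=+1→XX./.OX/.OO
ply 2, X at XXO/.OX/.O. | (1,0)=-1→XXO/XOX/.O.*; (2,0)=-1→XXO/.OX/XO.; (2,2)=-1→XXO/.OX/.OX
ply 3, O at XXO/XOX/.O. | (2,0)=+1→XXO/XOX/OO.*; (2,2)=-1→XXO/XOX/.OO
ply 4: XXO/XOX/OO. is terminal -1 (X); from XX./.OX/.O. depth 8

PV length from [XX./.OX/.O.]: 3 plies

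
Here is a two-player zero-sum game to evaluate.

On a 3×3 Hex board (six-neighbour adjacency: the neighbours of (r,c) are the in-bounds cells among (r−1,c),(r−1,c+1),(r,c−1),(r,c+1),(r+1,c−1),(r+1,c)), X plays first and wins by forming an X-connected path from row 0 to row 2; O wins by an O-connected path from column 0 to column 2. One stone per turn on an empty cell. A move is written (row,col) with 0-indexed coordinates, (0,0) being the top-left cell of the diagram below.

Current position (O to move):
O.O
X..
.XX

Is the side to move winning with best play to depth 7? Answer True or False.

O winning at [O.O/X../.XX]: True

[O.O/X../.XX] O move#1: (0,1):+1/OOO/X../.XX*, (1,1):+1/O.O/XO./.XX, (1,2):-1/O.O/X.O/.XX, (2,0):+1/O.O/X../OXX
[OOO/X../.XX] end (terminal -1, X#2); searched O.O/X../.XX to 7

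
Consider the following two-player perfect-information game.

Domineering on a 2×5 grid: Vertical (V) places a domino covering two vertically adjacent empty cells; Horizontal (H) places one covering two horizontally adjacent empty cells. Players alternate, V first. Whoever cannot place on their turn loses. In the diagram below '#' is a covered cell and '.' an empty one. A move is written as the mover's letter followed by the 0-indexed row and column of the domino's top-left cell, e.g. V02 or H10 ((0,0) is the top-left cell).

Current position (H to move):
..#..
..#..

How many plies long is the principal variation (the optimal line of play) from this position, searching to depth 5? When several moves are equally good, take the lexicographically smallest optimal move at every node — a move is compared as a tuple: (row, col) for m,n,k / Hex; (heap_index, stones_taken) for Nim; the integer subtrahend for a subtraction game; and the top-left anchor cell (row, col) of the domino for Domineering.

[..#../..#..] H move#1: H00:-1/###../..#..*, H03:-1/..###/..#.., H10:-1/..#../###.., H13:-1/..#../..###
[###../..#..] V move#2: V03:+1/####./..##.*, V04:+1/###.#/..#.#
[####./..##.] H move#3: H10:-1/####./####.*
[####./####.] V move#4: V04:+1/#####/#####*
[#####/#####] end (terminal -1, H#5); searched ..#../..#.. to 5

PV length from [..#../..#..]: 4 plies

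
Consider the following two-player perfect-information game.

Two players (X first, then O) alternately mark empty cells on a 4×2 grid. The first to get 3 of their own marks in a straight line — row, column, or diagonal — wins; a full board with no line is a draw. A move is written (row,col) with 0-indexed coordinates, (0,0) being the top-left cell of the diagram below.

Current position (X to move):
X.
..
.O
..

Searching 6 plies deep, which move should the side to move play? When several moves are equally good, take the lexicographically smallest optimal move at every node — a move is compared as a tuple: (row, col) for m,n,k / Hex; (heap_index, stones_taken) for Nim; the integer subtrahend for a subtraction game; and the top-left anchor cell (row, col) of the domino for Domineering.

X's best at [X./../.O/..]: (0,1)

[X./../.O/..] X move#1: (0,1):+0/XX/../.O/..*, (1,0):+0/X./X./.O/.., (1,1):+0/X./.X/.O/.., (2,0):+0/X./../XO/.., (3,0):-1/X./../.O/X., (3,1):+0/X./../.O/.X
[XX/../.O/..] O move#2: (1,0):+0/XX/O./.O/..*, (1,1):+0/XX/.O/.O/.., (2,0):+0/XX/../OO/.., (3,0):+0/XX/../.O/O., (3,1):+0/XX/../.O/.O
[XX/O./.O/..] X move#3: (1,1):+0/XX/OX/.O/..*, (2,0):+0/XX/O./XO/.., (3,0):+0/XX/O./.O/X., (3,1):+0/XX/O./.O/.X
[XX/OX/.O/..] O move#4: (2,0):+0/XX/OX/OO/..*, (3,0):+0/XX/OX/.O/O., (3,1):+0/XX/OX/.O/.O
[XX/OX/OO/..] X move#5: (3,0):+0/XX/OX/OO/X.*, (3,1):-1/XX/OX/OO/.X
[XX/OX/OO/X.] O move#6: (3,1):+0/XX/OX/OO/XO*
[XX/OX/OO/XO] end (terminal +0, X#7); searched X./../.O/.. to 6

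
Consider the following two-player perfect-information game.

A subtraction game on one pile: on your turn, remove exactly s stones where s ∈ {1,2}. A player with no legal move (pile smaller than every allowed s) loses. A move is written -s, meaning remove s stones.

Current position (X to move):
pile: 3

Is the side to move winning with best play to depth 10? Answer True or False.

X winning at [3]: False

[3] X move#1: -1:-1/2*, -2:-1/1
[2] O move#2: -1:-1/1, -2:+1/0*
[0] end (terminal -1, X#3); searched 3 to 10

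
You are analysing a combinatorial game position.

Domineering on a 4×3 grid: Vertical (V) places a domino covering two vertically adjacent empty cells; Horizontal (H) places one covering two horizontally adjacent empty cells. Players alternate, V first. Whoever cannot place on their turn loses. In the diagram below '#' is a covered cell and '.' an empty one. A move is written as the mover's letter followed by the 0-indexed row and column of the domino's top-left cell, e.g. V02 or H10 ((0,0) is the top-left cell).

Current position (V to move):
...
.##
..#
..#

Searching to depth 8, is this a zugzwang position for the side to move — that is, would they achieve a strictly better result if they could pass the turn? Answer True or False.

[.../.##/..#/..#] V move#1: V00:-1/#../###/..#/..#, V10:-1/.../###/#.#/..#, V20:+1/.../.##/#.#/#.#*, V21:+1/.../.##/.##/.##
[.../.##/#.#/#.#] H move#2: H00:-1/##./.##/#.#/#.#*, H01:-1/.##/.##/#.#/#.#
[##./.##/#.#/#.#] V move#3: V21:+1/##./.##/###/###*
[##./.##/###/###] end (terminal -1, H#4); searched .../.##/..#/..# to 8
suppose V passes — search the same position with H to move:
pass> [.../.##/..#/..#] H move#1: H00:-1/##./.##/..#/..#, H01:-1/.##/.##/..#/..#, H20:+1/.../.##/###/..#*, H30:+1/.../.##/..#/###
pass> [.../.##/###/..#] V move#2: V00:-1/#../###/###/..#*
pass> [#../###/###/..#] H move#3: H01:+1/###/###/###/..#*, H30:+1/#../###/###/###
pass> [###/###/###/..#] end (terminal -1, V#4); searched .../.##/..#/..# to 8
for V: play +1, pass -1

zugzwang(.../.##/..#/..#, V) = False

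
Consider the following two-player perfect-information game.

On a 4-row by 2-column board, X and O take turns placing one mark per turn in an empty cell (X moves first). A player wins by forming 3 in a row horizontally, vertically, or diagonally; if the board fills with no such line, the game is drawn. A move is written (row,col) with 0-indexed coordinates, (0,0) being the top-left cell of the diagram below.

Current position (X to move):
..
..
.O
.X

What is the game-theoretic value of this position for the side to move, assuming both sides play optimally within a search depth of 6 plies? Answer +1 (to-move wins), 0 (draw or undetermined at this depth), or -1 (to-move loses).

[../../.O/.X] X move#1: (0,0):+0/X./../.O/.X*, (0,1):+0/.X/../.O/.X, (1,0):+0/../X./.O/.X, (1,1):+0/../.X/.O/.X, (2,0):+0/../../XO/.X, (3,0):+0/../../.O/XX
[X./../.O/.X] O move#2: (0,1):+0/XO/../.O/.X*, (1,0):+0/X./O./.O/.X, (1,1):+0/X./.O/.O/.X, (2,0):+0/X./../OO/.X, (3,0):+0/X./../.O/OX
[XO/../.O/.X] X move#3: (1,0):-1/XO/X./.O/.X, (1,1):+0/XO/.X/.O/.X*, (2,0):-1/XO/../XO/.X, (3,0):-1/XO/../.O/XX
[XO/.X/.O/.X] O move#4: (1,0):+0/XO/OX/.O/.X*, (2,0):+0/XO/.X/OO/.X, (3,0):+0/XO/.X/.O/OX
[XO/OX/.O/.X] X move#5: (2,0):+0/XO/OX/XO/.X*, (3,0):+0/XO/OX/.O/XX
[XO/OX/XO/.X] O move#6: (3,0):+0/XO/OX/XO/OX*
[XO/OX/XO/OX] end (terminal +0, X#7); searched ../../.O/.X to 6

value(../../.O/.X, X) = 0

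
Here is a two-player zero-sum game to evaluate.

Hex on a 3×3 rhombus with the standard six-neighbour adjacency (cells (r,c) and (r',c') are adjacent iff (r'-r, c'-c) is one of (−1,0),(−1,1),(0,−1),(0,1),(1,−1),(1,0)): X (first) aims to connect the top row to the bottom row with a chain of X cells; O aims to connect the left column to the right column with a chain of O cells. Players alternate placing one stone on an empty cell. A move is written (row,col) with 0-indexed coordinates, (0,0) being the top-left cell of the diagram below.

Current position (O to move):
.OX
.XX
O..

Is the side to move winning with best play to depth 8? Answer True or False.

[.OX/.XX/O..] O move#1: (0,0):-1/OOX/.XX/O..*, (1,0):-1/.OX/OXX/O.., (2,1):-1/.OX/.XX/OO., (2,2):-1/.OX/.XX/O.O
[OOX/.XX/O..] X move#2: (1,0):+1/OOX/XXX/O..*, (2,1):+1/OOX/.XX/OX., (2,2):+1/OOX/.XX/O.X
[OOX/XXX/O..] O move#3: (2,1):-1/OOX/XXX/OO.*, (2,2):-1/OOX/XXX/O.O
[OOX/XXX/OO.] X move#4: (2,2):+1/OOX/XXX/OOX*
[OOX/XXX/OOX] end (terminal -1, O#5); searched .OX/.XX/O.. to 8

O winning at [.OX/.XX/O..]: False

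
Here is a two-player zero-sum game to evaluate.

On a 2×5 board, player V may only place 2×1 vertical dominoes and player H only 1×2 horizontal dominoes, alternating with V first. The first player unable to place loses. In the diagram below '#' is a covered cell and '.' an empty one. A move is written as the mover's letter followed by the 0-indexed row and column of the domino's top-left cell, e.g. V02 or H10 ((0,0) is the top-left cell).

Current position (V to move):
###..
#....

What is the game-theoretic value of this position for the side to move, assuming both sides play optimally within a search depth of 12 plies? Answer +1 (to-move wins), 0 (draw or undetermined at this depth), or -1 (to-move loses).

value(###../#...., V) = +1

ply 1, V at ###../#.... | V03=+1→####./#..#.*; V04=-1→###.#/#...#
ply 2, H at ####./#..#. | H11=-1→####./####.*
ply 3, V at ####./####. | V04=+1→#####/#####*
ply 4: #####/##### is terminal -1 (H); from ###../#.... depth 12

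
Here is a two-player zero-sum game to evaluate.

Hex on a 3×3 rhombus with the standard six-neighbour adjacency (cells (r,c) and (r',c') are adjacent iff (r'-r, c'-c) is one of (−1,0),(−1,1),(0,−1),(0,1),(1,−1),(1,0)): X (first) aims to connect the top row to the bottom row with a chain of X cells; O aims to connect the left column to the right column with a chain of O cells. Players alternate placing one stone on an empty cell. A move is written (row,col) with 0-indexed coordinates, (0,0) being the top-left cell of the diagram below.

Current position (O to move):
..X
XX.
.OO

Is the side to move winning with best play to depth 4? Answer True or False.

ply 1, O at ..X/XX./.OO | (0,0)=-1→O.X/XX./.OO; (0,1)=-1→.OX/XX./.OO; (1,2)=-1→..X/XXO/.OO; (2,0)=+1→..X/XX./OOO*
ply 2: ..X/XX./OOO is terminal -1 (X); from ..X/XX./.OO depth 4

O winning at [..X/XX./.OO]: True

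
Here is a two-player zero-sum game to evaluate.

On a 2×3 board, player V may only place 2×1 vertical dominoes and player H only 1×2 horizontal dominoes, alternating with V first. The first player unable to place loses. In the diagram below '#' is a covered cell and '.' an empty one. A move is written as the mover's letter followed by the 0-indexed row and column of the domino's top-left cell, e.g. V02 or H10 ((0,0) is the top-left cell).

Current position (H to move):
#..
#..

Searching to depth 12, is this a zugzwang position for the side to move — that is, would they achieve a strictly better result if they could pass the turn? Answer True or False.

p1 H@[#../#..]: H01[###/#..]+1* H11[#../###]+1
p2 V@[###/#..] terminal -1; root [#../#..] d12
suppose H passes — search the same position with V to move:
pass> p1 V@[#../#..]: V01[##./##.]+1* V02[#.#/#.#]+1
pass> p2 H@[##./##.] terminal -1; root [#../#..] d12
for H: play +1, pass -1

zugzwang(#../#.., H) = False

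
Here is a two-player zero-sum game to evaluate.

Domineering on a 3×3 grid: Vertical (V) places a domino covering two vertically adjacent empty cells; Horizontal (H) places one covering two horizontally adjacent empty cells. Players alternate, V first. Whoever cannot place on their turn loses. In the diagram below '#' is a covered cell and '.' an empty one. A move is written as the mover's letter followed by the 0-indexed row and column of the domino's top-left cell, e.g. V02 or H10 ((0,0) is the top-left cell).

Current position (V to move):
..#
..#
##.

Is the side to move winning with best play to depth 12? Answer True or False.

V winning at [..#/..#/##.]: True

p1 V@[..#/..#/##.]: V00[#.#/#.#/##.]+1* V01[.##/.##/##.]+1
p2 H@[#.#/#.#/##.] terminal -1; root [..#/..#/##.] d12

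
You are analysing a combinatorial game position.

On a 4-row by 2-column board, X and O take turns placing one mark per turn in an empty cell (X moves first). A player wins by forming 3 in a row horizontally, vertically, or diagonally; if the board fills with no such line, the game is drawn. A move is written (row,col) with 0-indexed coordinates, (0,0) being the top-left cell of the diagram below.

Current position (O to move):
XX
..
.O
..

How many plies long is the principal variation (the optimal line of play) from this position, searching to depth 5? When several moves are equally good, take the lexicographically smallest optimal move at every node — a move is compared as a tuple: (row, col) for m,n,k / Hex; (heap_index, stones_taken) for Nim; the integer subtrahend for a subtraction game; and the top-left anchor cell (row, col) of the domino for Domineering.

PV length from [XX/../.O/..]: 5 plies

ply 1, O at XX/../.O/.. | (1,0)=+0→XX/O./.O/..*; (1,1)=+0→XX/.O/.O/..; (2,0)=+0→XX/../OO/..; (3,0)=+0→XX/../.O/O.; (3,1)=+0→XX/../.O/.O
ply 2, X at XX/O./.O/.. | (1,1)=+0→XX/OX/.O/..*; (2,0)=+0→XX/O./XO/..; (3,0)=+0→XX/O./.O/X.; (3,1)=+0→XX/O./.O/.X
ply 3, O at XX/OX/.O/.. | (2,0)=+0→XX/OX/OO/..*; (3,0)=+0→XX/OX/.O/O.; (3,1)=+0→XX/OX/.O/.O
ply 4, X at XX/OX/OO/.. | (3,0)=+0→XX/OX/OO/X.*; (3,1)=-1→XX/OX/OO/.X
ply 5, O at XX/OX/OO/X. | (3,1)=+0→XX/OX/OO/XO*
ply 6: XX/OX/OO/XO is terminal +0 (X); from XX/../.O/.. depth 5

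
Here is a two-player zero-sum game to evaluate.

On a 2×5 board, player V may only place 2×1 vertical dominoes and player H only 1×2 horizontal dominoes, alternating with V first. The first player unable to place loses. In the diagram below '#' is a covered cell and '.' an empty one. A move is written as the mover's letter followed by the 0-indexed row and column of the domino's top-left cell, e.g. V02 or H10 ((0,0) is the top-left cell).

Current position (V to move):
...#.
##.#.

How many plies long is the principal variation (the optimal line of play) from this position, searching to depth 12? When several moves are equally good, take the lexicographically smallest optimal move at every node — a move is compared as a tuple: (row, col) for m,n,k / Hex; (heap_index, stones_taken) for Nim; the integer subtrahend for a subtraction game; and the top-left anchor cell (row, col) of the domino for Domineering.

[...#./##.#.] V move#1: V02:+1/..##./####.*, V04:-1/...##/##.##
[..##./####.] H move#2: H00:-1/####./####.*
[####./####.] V move#3: V04:+1/#####/#####*
[#####/#####] end (terminal -1, H#4); searched ...#./##.#. to 12

PV length from [...#./##.#.]: 3 plies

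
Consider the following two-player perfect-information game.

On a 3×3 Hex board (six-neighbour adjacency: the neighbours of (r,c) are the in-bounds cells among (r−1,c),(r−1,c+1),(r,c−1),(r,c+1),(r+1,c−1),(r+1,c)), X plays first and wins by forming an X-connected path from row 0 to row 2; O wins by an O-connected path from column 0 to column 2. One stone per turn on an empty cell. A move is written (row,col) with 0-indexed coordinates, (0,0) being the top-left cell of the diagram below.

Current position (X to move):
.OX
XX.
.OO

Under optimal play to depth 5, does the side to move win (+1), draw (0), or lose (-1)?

p1 X@[.OX/XX./.OO]: (0,0)[XOX/XX./.OO]-1 (1,2)[.OX/XXX/.OO]-1 (2,0)[.OX/XX./XOO]+1*
p2 O@[.OX/XX./XOO] terminal -1; root [.OX/XX./.OO] d5

value(.OX/XX./.OO, X) = +1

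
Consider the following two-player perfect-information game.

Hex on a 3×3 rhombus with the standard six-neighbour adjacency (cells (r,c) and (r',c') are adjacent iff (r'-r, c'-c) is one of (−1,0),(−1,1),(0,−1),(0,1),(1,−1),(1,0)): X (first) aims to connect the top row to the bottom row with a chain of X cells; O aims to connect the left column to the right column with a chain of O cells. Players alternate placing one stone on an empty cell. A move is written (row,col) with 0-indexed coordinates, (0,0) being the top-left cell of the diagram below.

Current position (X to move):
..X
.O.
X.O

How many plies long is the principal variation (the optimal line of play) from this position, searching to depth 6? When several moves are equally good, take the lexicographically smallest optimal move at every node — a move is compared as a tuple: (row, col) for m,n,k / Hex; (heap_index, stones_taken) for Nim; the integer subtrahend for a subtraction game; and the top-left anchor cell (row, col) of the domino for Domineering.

PV length from [..X/.O./X.O]: 3 plies

ply 1, X at ..X/.O./X.O | (0,0)=-1→X.X/.O./X.O; (0,1)=-1→.XX/.O./X.O; (1,0)=+1→..X/XO./X.O*; (1,2)=+1→..X/.OX/X.O; (2,1)=+1→..X/.O./XXO
ply 2, O at ..X/XO./X.O | (0,0)=-1→O.X/XO./X.O*; (0,1)=-1→.OX/XO./X.O; (1,2)=-1→..X/XOO/X.O; (2,1)=-1→..X/XO./XOO
ply 3, X at O.X/XO./X.O | (0,1)=+1→OXX/XO./X.O*; (1,2)=+1→O.X/XOX/X.O; (2,1)=+1→O.X/XO./XXO
ply 4: OXX/XO./X.O is terminal -1 (O); from ..X/.O./X.O depth 6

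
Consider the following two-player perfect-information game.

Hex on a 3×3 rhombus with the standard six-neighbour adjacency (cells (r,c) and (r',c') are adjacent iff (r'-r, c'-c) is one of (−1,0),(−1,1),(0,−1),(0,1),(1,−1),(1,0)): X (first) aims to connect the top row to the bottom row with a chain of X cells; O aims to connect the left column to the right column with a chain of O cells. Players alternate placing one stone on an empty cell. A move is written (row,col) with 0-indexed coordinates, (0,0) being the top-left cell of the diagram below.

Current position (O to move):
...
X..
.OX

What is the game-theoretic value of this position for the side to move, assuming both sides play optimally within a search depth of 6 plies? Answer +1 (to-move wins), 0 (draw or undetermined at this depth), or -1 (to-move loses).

value(.../X../.OX, O) = -1

ply 1, O at .../X../.OX | (0,0)=-1→O../X../.OX*; (0,1)=-1→.O./X../.OX; (0,2)=-1→..O/X../.OX; (1,1)=-1→.../XO./.OX; (1,2)=-1→.../X.O/.OX; (2,0)=-1→.../X../OOX
ply 2, X at O../X../.OX | (0,1)=+1→OX./X../.OX*; (0,2)=+1→O.X/X../.OX; (1,1)=+1→O../XX./.OX; (1,2)=+1→O../X.X/.OX; (2,0)=+1→O../X../XOX
ply 3, O at OX./X../.OX | (0,2)=-1→OXO/X../.OX*; (1,1)=-1→OX./XO./.OX; (1,2)=-1→OX./X.O/.OX; (2,0)=-1→OX./X../OOX
ply 4, X at OXO/X../.OX | (1,1)=+1→OXO/XX./.OX*; (1,2)=+1→OXO/X.X/.OX; (2,0)=+1→OXO/X../XOX
ply 5, O at OXO/XX./.OX | (1,2)=-1→OXO/XXO/.OX*; (2,0)=-1→OXO/XX./OOX
ply 6, X at OXO/XXO/.OX | (2,0)=+1→OXO/XXO/XOX*
ply 7: OXO/XXO/XOX is terminal -1 (O); from .../X../.OX depth 6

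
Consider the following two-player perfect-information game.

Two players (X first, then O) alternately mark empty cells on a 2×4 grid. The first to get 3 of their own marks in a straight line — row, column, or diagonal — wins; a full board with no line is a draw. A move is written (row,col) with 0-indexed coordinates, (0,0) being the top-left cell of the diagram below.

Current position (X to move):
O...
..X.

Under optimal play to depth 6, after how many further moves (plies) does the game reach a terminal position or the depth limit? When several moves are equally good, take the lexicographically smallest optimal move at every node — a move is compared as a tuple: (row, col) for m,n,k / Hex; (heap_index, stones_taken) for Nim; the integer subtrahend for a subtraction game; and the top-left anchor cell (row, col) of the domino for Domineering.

PV length from [O.../..X.]: 5 plies

p1 X@[O.../..X.]: (0,1)[OX../..X.]+0 (0,2)[O.X./..X.]+0 (0,3)[O..X/..X.]+0 (1,0)[O.../X.X.]+0 (1,1)[O.../.XX.]+1* (1,3)[O.../..XX]+0
p2 O@[O.../.XX.]: (0,1)[OO../.XX.]-1* (0,2)[O.O./.XX.]-1 (0,3)[O..O/.XX.]-1 (1,0)[O.../OXX.]-1 (1,3)[O.../.XXO]-1
p3 X@[OO../.XX.]: (0,2)[OOX./.XX.]+1* (0,3)[OO.X/.XX.]-1 (1,0)[OO../XXX.]+1 (1,3)[OO../.XXX]+1
p4 O@[OOX./.XX.]: (0,3)[OOXO/.XX.]-1* (1,0)[OOX./OXX.]-1 (1,3)[OOX./.XXO]-1
p5 X@[OOXO/.XX.]: (1,0)[OOXO/XXX.]+1* (1,3)[OOXO/.XXX]+1
p6 O@[OOXO/XXX.] terminal -1; root [O.../..X.] d6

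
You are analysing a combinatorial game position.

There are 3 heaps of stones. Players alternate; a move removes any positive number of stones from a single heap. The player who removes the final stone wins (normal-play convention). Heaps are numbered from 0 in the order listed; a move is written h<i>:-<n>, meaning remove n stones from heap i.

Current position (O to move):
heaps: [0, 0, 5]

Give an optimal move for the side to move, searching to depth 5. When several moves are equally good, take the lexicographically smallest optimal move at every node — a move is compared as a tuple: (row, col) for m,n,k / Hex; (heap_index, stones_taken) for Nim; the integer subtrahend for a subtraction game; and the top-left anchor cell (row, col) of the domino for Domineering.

O's best at [(0,0,5)]: h2:-5

p1 O@[(0,0,5)]: h2:-1[(0,0,4)]-1 h2:-2[(0,0,3)]-1 h2:-3[(0,0,2)]-1 h2:-4[(0,0,1)]-1 h2:-5[(0,0,0)]+1*
p2 X@[(0,0,0)] terminal -1; root [(0,0,5)] d5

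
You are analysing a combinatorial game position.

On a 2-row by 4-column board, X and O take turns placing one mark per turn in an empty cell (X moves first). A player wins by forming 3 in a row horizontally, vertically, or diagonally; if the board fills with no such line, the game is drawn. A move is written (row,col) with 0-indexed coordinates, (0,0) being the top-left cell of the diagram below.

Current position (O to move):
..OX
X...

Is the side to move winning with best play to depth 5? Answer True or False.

O winning at [..OX/X...]: False

p1 O@[..OX/X...]: (0,0)[O.OX/X...]+0* (0,1)[.OOX/X...]+0 (1,1)[..OX/XO..]+0 (1,2)[..OX/X.O.]+0 (1,3)[..OX/X..O]+0
p2 X@[O.OX/X...]: (0,1)[OXOX/X...]+0* (1,1)[O.OX/XX..]-1 (1,2)[O.OX/X.X.]-1 (1,3)[O.OX/X..X]-1
p3 O@[OXOX/X...]: (1,1)[OXOX/XO..]+0* (1,2)[OXOX/X.O.]+0 (1,3)[OXOX/X..O]+0
p4 X@[OXOX/XO..]: (1,2)[OXOX/XOX.]+0* (1,3)[OXOX/XO.X]+0
p5 O@[OXOX/XOX.]: (1,3)[OXOX/XOXO]+0*
p6 X@[OXOX/XOXO] terminal +0; root [..OX/X...] d5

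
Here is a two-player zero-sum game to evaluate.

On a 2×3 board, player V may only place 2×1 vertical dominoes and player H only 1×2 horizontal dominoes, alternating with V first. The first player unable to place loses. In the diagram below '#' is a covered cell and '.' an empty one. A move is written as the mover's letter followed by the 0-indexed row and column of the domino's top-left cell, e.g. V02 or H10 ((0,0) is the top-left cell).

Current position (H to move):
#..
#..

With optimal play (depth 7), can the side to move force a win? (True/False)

H winning at [#../#..]: True

p1 H@[#../#..]: H01[###/#..]+1* H11[#../###]+1
p2 V@[###/#..] terminal -1; root [#../#..] d7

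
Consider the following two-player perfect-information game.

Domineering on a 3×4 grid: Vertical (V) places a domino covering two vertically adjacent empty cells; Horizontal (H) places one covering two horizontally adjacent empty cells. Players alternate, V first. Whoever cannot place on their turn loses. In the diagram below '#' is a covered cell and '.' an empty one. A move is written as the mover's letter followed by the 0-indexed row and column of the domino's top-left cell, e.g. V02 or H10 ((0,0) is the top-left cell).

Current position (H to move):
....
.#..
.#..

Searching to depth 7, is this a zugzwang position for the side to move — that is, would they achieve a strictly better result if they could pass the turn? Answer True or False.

[..../.#../.#..] H move#1: H00:-1/##../.#../.#.., H01:-1/.##./.#../.#.., H02:-1/..##/.#../.#.., H12:+1/..../.###/.#..*, H22:-1/..../.#../.###
[..../.###/.#..] V move#2: V00:-1/#.../####/.#..*, V10:-1/..../####/##..
[#.../####/.#..] H move#3: H01:+1/###./####/.#..*, H02:+1/#.##/####/.#.., H22:+1/#.../####/.###
[###./####/.#..] end (terminal -1, V#4); searched ..../.#../.#.. to 7
if H skipped the turn, V would face:
~ [..../.#../.#..] V move#1: V00:-1/#.../##../.#.., V02:+1/..#./.##./.#..*, V03:+1/...#/.#.#/.#.., V10:-1/..../##../##.., V12:+1/..../.##./.##., V13:+1/..../.#.#/.#.#
~ [..#./.##./.#..] H move#2: H00:-1/###./.##./.#..*, H22:-1/..#./.##./.###
~ [###./.##./.#..] V move#3: V03:+1/####/.###/.#..*, V10:+1/###./###./##.., V13:+1/###./.###/.#.#
~ [####/.###/.#..] H move#4: H22:-1/####/.###/.###*
~ [####/.###/.###] V move#5: V10:+1/####/####/####*
~ [####/####/####] end (terminal -1, H#6); searched ..../.#../.#.. to 7
compare (H): move=+1 vs pass=-1

zugzwang(..../.#../.#.., H) = False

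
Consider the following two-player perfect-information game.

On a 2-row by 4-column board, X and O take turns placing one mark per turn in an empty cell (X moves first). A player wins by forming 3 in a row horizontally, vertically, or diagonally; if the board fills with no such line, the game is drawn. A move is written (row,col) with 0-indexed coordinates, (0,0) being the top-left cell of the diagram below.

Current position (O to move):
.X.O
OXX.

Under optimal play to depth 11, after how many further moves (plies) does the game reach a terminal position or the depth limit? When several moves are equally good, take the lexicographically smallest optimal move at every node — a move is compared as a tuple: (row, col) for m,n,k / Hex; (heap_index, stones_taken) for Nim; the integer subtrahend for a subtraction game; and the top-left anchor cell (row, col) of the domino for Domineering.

ply 1, O at .X.O/OXX. | (0,0)=-1→OX.O/OXX.; (0,2)=-1→.XOO/OXX.; (1,3)=+0→.X.O/OXXO*
ply 2, X at .X.O/OXXO | (0,0)=+0→XX.O/OXXO*; (0,2)=+0→.XXO/OXXO
ply 3, O at XX.O/OXXO | (0,2)=+0→XXOO/OXXO*
ply 4: XXOO/OXXO is terminal +0 (X); from .X.O/OXX. depth 11

PV length from [.X.O/OXX.]: 3 plies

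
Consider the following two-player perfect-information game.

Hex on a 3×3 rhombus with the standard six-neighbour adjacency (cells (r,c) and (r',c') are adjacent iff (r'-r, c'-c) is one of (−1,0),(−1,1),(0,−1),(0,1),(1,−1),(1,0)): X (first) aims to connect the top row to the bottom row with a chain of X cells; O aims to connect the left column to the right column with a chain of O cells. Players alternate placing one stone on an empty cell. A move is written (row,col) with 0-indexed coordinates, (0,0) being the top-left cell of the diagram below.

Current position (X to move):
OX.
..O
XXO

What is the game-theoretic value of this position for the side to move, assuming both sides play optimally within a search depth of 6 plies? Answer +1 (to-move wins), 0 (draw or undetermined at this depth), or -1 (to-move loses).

[OX./..O/XXO] X move#1: (0,2):+1/OXX/..O/XXO*, (1,0):+1/OX./X.O/XXO, (1,1):+1/OX./.XO/XXO
[OXX/..O/XXO] O move#2: (1,0):-1/OXX/O.O/XXO*, (1,1):-1/OXX/.OO/XXO
[OXX/O.O/XXO] X move#3: (1,1):+1/OXX/OXO/XXO*
[OXX/OXO/XXO] end (terminal -1, O#4); searched OX./..O/XXO to 6

value(OX./..O/XXO, X) = +1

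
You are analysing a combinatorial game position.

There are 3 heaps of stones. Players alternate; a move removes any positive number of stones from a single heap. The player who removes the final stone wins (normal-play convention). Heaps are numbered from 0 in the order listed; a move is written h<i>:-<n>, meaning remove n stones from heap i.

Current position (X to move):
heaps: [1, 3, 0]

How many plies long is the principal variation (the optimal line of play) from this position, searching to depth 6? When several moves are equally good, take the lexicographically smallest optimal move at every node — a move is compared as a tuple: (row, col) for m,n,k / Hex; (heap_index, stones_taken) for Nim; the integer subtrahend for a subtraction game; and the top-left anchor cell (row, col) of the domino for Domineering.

PV length from [(1,3,0)]: 3 plies

ply 1, X at (1,3,0) | h0:-1=-1→(0,3,0); h1:-1=-1→(1,2,0); h1:-2=+1→(1,1,0)*; h1:-3=-1→(1,0,0)
ply 2, O at (1,1,0) | h0:-1=-1→(0,1,0)*; h1:-1=-1→(1,0,0)
ply 3, X at (0,1,0) | h1:-1=+1→(0,0,0)*
ply 4: (0,0,0) is terminal -1 (O); from (1,3,0) depth 6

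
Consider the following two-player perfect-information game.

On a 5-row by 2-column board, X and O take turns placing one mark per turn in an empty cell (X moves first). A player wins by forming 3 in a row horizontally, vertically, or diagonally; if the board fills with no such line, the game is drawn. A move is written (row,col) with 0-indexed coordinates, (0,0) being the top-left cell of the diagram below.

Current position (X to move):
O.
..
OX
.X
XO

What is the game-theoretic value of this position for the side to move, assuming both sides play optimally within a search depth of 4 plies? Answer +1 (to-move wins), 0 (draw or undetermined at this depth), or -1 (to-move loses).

value(O./../OX/.X/XO, X) = +1

p1 X@[O./../OX/.X/XO]: (0,1)[OX/../OX/.X/XO]-1 (1,0)[O./X./OX/.X/XO]+0 (1,1)[O./.X/OX/.X/XO]+1* (3,0)[O./../OX/XX/XO]-1
p2 O@[O./.X/OX/.X/XO] terminal -1; root [O./../OX/.X/XO] d4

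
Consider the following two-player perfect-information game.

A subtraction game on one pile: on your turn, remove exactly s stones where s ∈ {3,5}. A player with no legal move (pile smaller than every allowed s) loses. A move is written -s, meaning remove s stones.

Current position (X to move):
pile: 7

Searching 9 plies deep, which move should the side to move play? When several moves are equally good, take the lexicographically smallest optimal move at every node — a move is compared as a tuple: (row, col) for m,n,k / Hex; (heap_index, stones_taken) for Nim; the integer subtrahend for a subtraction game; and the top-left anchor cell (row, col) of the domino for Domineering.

ply 1, X at 7 | -3=-1→4; -5=+1→2*
ply 2: 2 is terminal -1 (O); from 7 depth 9

X's best at [7]: -5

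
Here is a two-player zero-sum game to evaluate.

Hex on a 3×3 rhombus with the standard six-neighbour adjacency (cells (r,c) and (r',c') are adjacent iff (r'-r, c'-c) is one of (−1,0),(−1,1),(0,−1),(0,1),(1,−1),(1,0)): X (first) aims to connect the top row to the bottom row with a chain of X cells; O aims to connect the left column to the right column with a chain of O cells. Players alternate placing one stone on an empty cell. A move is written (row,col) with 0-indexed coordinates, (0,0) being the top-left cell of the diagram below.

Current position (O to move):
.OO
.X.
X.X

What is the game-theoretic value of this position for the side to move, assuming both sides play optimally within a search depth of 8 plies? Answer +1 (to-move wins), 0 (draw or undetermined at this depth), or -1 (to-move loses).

value(.OO/.X./X.X, O) = +1

p1 O@[.OO/.X./X.X]: (0,0)[OOO/.X./X.X]+1* (1,0)[.OO/OX./X.X]+1 (1,2)[.OO/.XO/X.X]+1 (2,1)[.OO/.X./XOX]+1
p2 X@[OOO/.X./X.X] terminal -1; root [.OO/.X./X.X] d8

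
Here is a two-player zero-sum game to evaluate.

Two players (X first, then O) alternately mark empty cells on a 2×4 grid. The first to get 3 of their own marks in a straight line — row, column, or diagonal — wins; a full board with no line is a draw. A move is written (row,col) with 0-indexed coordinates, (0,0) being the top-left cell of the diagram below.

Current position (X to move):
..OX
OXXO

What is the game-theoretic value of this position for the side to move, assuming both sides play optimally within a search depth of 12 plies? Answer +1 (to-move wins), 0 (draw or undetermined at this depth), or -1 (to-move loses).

value(..OX/OXXO, X) = 0

p1 X@[..OX/OXXO]: (0,0)[X.OX/OXXO]+0* (0,1)[.XOX/OXXO]+0
p2 O@[X.OX/OXXO]: (0,1)[XOOX/OXXO]+0*
p3 X@[XOOX/OXXO] terminal +0; root [..OX/OXXO] d12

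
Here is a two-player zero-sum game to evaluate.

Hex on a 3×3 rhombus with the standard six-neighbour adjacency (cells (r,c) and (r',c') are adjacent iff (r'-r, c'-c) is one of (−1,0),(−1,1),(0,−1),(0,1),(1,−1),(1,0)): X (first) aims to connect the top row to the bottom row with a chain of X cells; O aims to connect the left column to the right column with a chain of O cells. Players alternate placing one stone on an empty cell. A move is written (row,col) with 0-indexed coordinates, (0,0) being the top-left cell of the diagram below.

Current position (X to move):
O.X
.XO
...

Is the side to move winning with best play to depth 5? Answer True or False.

ply 1, X at O.X/.XO/... | (0,1)=+1→OXX/.XO/...*; (1,0)=+1→O.X/XXO/...; (2,0)=+1→O.X/.XO/X..; (2,1)=+1→O.X/.XO/.X.; (2,2)=+1→O.X/.XO/..X
ply 2, O at OXX/.XO/... | (1,0)=-1→OXX/OXO/...*; (2,0)=-1→OXX/.XO/O..; (2,1)=-1→OXX/.XO/.O.; (2,2)=-1→OXX/.XO/..O
ply 3, X at OXX/OXO/... | (2,0)=+1→OXX/OXO/X..*; (2,1)=+1→OXX/OXO/.X.; (2,2)=+1→OXX/OXO/..X
ply 4: OXX/OXO/X.. is terminal -1 (O); from O.X/.XO/... depth 5

X winning at [O.X/.XO/...]: True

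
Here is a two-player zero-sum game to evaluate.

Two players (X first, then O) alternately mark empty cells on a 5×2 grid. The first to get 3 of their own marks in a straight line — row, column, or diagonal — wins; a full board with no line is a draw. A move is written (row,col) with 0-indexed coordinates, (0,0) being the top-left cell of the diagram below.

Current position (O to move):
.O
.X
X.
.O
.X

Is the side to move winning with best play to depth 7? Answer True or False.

ply 1, O at .O/.X/X./.O/.X | (0,0)=-1→OO/.X/X./.O/.X; (1,0)=+0→.O/OX/X./.O/.X*; (2,1)=-1→.O/.X/XO/.O/.X; (3,0)=+0→.O/.X/X./OO/.X; (4,0)=-1→.O/.X/X./.O/OX
ply 2, X at .O/OX/X./.O/.X | (0,0)=+0→XO/OX/X./.O/.X*; (2,1)=+0→.O/OX/XX/.O/.X; (3,0)=+0→.O/OX/X./XO/.X; (4,0)=+0→.O/OX/X./.O/XX
ply 3, O at XO/OX/X./.O/.X | (2,1)=+0→XO/OX/XO/.O/.X*; (3,0)=+0→XO/OX/X./OO/.X; (4,0)=+0→XO/OX/X./.O/OX
ply 4, X at XO/OX/XO/.O/.X | (3,0)=+0→XO/OX/XO/XO/.X*; (4,0)=+0→XO/OX/XO/.O/XX
ply 5, O at XO/OX/XO/XO/.X | (4,0)=+0→XO/OX/XO/XO/OX*
ply 6: XO/OX/XO/XO/OX is terminal +0 (X); from .O/.X/X./.O/.X depth 7

O winning at [.O/.X/X./.O/.X]: False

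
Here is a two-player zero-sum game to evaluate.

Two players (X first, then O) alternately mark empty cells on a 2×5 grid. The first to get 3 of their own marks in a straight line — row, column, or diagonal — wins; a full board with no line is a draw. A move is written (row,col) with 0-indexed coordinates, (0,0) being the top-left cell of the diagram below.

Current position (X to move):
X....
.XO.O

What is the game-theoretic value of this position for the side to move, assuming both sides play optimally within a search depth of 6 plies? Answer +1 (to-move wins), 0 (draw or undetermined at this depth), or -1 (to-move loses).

p1 X@[X..../.XO.O]: (0,1)[XX.../.XO.O]-1 (0,2)[X.X../.XO.O]-1 (0,3)[X..X./.XO.O]-1 (0,4)[X...X/.XO.O]-1 (1,0)[X..../XXO.O]-1 (1,3)[X..../.XOXO]+0*
p2 O@[X..../.XOXO]: (0,1)[XO.../.XOXO]+0* (0,2)[X.O../.XOXO]+0 (0,3)[X..O./.XOXO]+0 (0,4)[X...O/.XOXO]+0 (1,0)[X..../OXOXO]+0
p3 X@[XO.../.XOXO]: (0,2)[XOX../.XOXO]+0* (0,3)[XO.X./.XOXO]+0 (0,4)[XO..X/.XOXO]+0 (1,0)[XO.../XXOXO]+0
p4 O@[XOX../.XOXO]: (0,3)[XOXO./.XOXO]+0* (0,4)[XOX.O/.XOXO]+0 (1,0)[XOX../OXOXO]+0
p5 X@[XOXO./.XOXO]: (0,4)[XOXOX/.XOXO]+0* (1,0)[XOXO./XXOXO]+0
p6 O@[XOXOX/.XOXO]: (1,0)[XOXOX/OXOXO]+0*
p7 X@[XOXOX/OXOXO] terminal +0; root [X..../.XO.O] d6

value(X..../.XO.O, X) = 0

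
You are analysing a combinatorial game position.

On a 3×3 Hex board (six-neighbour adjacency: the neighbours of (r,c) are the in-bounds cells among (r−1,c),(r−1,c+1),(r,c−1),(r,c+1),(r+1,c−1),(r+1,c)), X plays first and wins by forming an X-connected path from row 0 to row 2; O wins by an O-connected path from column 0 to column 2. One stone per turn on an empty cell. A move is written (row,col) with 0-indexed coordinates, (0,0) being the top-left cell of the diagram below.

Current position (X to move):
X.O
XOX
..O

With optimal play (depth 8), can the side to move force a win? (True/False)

X winning at [X.O/XOX/..O]: True

p1 X@[X.O/XOX/..O]: (0,1)[XXO/XOX/..O]-1 (2,0)[X.O/XOX/X.O]+1* (2,1)[X.O/XOX/.XO]-1
p2 O@[X.O/XOX/X.O] terminal -1; root [X.O/XOX/..O] d8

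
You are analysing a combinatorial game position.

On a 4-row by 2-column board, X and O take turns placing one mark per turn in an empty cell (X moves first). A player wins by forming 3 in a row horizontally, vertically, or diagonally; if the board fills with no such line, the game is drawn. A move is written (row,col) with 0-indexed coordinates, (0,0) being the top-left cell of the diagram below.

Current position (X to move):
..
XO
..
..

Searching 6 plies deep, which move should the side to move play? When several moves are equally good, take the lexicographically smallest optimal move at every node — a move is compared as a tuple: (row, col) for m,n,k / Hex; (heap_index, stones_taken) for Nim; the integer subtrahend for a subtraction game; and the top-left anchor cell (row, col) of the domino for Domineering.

p1 X@[../XO/../..]: (0,0)[X./XO/../..]+0 (0,1)[.X/XO/../..]+0 (2,0)[../XO/X./..]+1* (2,1)[../XO/.X/..]+0 (3,0)[../XO/../X.]+0 (3,1)[../XO/../.X]+0
p2 O@[../XO/X./..]: (0,0)[O./XO/X./..]-1* (0,1)[.O/XO/X./..]-1 (2,1)[../XO/XO/..]-1 (3,0)[../XO/X./O.]-1 (3,1)[../XO/X./.O]-1
p3 X@[O./XO/X./..]: (0,1)[OX/XO/X./..]+0 (2,1)[O./XO/XX/..]+0 (3,0)[O./XO/X./X.]+1* (3,1)[O./XO/X./.X]+0
p4 O@[O./XO/X./X.] terminal -1; root [../XO/../..] d6

X's best at [../XO/../..]: (2,0)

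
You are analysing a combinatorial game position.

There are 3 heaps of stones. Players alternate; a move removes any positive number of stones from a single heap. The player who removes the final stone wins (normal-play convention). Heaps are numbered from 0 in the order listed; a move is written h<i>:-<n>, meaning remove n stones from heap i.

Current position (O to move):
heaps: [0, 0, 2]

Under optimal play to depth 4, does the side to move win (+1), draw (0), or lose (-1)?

value((0,0,2), O) = +1

[(0,0,2)] O move#1: h2:-1:-1/(0,0,1), h2:-2:+1/(0,0,0)*
[(0,0,0)] end (terminal -1, X#2); searched (0,0,2) to 4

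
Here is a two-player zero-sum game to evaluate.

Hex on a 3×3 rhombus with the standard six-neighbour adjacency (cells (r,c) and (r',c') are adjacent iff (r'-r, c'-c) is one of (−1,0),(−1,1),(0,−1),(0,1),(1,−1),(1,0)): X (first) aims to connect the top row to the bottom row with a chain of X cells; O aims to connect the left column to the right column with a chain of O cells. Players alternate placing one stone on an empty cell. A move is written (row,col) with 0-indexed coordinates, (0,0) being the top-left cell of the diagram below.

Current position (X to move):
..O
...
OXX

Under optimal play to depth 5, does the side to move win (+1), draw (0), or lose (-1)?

p1 X@[..O/.../OXX]: (0,0)[X.O/.../OXX]-1* (0,1)[.XO/.../OXX]-1 (1,0)[..O/X../OXX]-1 (1,1)[..O/.X./OXX]-1 (1,2)[..O/..X/OXX]-1
p2 O@[X.O/.../OXX]: (0,1)[XOO/.../OXX]+1* (1,0)[X.O/O../OXX]+1 (1,1)[X.O/.O./OXX]+1 (1,2)[X.O/..O/OXX]-1
p3 X@[XOO/.../OXX]: (1,0)[XOO/X../OXX]-1* (1,1)[XOO/.X./OXX]-1 (1,2)[XOO/..X/OXX]-1
p4 O@[XOO/X../OXX]: (1,1)[XOO/XO./OXX]+1* (1,2)[XOO/X.O/OXX]-1
p5 X@[XOO/XO./OXX] terminal -1; root [..O/.../OXX] d5

value(..O/.../OXX, X) = -1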